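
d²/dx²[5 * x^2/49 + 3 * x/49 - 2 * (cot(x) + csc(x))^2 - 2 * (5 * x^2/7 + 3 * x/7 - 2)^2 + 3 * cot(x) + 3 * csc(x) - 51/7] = -600*x^2/49 - 360*x/49 - 12*(-1 + sin(x)^(-2))^2 + 1122/49 - 3/sin(x) + 4*cos(x)/sin(x)^2 - 8/sin(x)^2 + 6*cos(x)/sin(x)^3 + 6/sin(x)^3 - 24*cos(x)/sin(x)^4 - 12/sin(x)^4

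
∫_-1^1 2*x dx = 0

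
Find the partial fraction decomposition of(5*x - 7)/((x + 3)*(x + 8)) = 47/(5*(x + 8)) - 22/(5*(x + 3))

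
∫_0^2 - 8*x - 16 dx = -48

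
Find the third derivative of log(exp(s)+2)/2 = (-exp(2*s) + 2*exp(s))/(exp(3*s) + 6*exp(2*s) + 12*exp(s) + 8)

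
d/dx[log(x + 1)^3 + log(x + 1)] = (3*log(x + 1)^2 + 1)/(x + 1)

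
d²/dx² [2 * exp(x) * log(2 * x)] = (2*x^2*exp(x)*log(x) + 2*x^2*exp(x)*log(2) + 4*x*exp(x) - 2*exp(x))/x^2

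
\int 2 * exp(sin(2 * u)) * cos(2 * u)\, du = exp(sin(2*u)) + C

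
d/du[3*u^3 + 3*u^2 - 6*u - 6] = 9*u^2 + 6*u - 6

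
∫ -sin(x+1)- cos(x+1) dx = sqrt(2)*cos(x + pi/4 + 1) + C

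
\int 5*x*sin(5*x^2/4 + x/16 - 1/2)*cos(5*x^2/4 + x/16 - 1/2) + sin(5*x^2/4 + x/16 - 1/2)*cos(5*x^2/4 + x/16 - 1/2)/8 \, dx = sin((20*x^2 + x - 8)/16)^2 + C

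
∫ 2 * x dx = x^2 + C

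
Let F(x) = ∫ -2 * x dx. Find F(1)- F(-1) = 0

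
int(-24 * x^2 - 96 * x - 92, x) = -8*x^3 - 48*x^2 - 92*x + C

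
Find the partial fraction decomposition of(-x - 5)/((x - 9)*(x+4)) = 1/(13*(x + 4)) - 14/(13*(x - 9))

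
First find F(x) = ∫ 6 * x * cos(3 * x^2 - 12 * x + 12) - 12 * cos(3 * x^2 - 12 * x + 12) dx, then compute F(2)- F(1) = -sin(3)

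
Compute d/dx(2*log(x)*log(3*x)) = (4*log(x) + 2*log(3))/x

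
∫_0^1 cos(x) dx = sin(1)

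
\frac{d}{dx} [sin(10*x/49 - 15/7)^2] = 10*sin(10*(2*x - 21)/49)/49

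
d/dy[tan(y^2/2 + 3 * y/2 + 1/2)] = y*tan(y^2/2 + 3*y/2 + 1/2)^2 + y + 3*tan(y^2/2 + 3*y/2 + 1/2)^2/2 + 3/2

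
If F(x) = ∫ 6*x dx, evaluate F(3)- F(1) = 24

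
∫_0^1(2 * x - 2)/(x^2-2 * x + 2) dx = -log(2)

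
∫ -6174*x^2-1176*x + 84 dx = -2058*x^3 - 588*x^2 + 84*x + C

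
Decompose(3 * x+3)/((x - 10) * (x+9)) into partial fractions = 24/(19*(x + 9)) + 33/(19*(x - 10))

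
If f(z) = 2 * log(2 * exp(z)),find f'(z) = 2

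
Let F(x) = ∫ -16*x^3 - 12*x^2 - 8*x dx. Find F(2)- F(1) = -100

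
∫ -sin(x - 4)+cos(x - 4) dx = sqrt(2)*cos(-x + pi/4 + 4) + C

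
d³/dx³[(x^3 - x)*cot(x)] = -6*x^3*cot(x)^4 - 8*x^3*cot(x)^2 - 2*x^3 + 18*x^2*cot(x)^3 + 18*x^2*cot(x) + 6*x*cot(x)^4 - 10*x*cot(x)^2 - 16*x - 6*cot(x)^3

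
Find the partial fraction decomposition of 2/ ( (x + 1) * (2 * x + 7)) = -4/(5*(2*x + 7)) + 2/(5*(x + 1))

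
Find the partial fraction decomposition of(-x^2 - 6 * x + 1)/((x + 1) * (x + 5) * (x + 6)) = 1/(5*(x + 6)) - 3/(2*(x + 5)) + 3/(10*(x + 1))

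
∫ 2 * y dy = y^2 + C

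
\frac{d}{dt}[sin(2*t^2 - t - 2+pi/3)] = (4*t - 1)*sin(-2*t^2 + t + pi/6 + 2)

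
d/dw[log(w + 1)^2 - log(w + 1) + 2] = (2*log(w + 1) - 1)/(w + 1)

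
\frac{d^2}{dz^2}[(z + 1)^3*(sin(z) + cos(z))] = -z^3*sin(z) - z^3*cos(z) - 9*z^2*sin(z) + 3*z^2*cos(z) - 9*z*sin(z) + 15*z*cos(z) - sin(z) + 11*cos(z)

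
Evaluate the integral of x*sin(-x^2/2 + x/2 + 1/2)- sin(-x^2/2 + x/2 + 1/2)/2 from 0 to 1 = 0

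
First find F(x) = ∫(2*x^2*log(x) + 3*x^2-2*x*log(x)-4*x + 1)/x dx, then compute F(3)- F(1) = 4 + 4*log(3)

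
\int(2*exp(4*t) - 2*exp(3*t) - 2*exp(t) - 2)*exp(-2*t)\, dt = (-(1 - exp(t))*exp(t) - 1)^2*exp(-2*t) + C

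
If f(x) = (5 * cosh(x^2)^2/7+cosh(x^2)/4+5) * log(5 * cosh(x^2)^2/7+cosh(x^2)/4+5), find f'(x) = x*(7*log(5*cosh(x^2)^2/7 + cosh(x^2)/4 + 5) + 40*log(20*cosh(x^2)^2 + 7*cosh(x^2) + 140)*cosh(x^2) - 40*log(28)*cosh(x^2) + 40*cosh(x^2) + 7)*sinh(x^2)/14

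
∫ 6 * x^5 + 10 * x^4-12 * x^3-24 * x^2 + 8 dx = x^6 + 2*x^5 - 3*x^4 - 8*x^3 + 8*x + C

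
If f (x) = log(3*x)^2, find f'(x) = (2*log(x) + 2*log(3))/x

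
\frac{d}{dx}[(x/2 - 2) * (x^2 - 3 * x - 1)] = 3*x^2/2 - 7*x + 11/2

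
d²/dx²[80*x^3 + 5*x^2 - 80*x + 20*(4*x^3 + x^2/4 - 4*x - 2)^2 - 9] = 9600*x^4 + 800*x^3 - 7665*x^2 - 1680*x + 610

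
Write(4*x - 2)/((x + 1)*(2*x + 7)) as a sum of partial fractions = 32/(5*(2*x + 7)) - 6/(5*(x + 1))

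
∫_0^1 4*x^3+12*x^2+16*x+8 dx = 21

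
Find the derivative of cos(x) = -sin(x)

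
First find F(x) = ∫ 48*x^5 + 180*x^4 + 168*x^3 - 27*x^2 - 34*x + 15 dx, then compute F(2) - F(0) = 2226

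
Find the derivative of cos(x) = -sin(x)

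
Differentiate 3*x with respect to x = 3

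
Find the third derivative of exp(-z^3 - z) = (-27*z^6 - 27*z^4 + 54*z^3 - 9*z^2 + 18*z - 7)*exp(-z^3 - z)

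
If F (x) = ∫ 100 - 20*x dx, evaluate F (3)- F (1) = 120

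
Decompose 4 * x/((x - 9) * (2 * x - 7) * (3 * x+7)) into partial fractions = -6/(85*(3*x + 7)) - 8/(55*(2*x - 7)) + 18/(187*(x - 9))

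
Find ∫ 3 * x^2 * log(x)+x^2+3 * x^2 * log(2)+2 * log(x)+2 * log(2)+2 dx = x*(x^2 + 2)*log(2*x) + C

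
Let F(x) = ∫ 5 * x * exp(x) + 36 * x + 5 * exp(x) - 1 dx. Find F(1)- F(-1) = -2 + 5*exp(-1) + 5*E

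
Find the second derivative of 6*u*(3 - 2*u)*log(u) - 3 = (-24*u*log(u) - 36*u + 18)/u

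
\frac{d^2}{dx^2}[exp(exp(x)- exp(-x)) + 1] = (exp(exp(x) - exp(-x)) - exp(x + exp(x) - exp(-x)) + 2*exp(2*x + exp(x) - exp(-x)) + exp(3*x + exp(x) - exp(-x)) + exp(4*x + exp(x) - exp(-x)))*exp(-2*x)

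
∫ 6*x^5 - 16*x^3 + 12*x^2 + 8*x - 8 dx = x^6 - 4*x^4 + 4*x^3 + 4*x^2 - 8*x + C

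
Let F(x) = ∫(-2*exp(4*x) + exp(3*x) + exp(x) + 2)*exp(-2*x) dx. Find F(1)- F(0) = -(E - exp(-1))^2 - exp(-1) + E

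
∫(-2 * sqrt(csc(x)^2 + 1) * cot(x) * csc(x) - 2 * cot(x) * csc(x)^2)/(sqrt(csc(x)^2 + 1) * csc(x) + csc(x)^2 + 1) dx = 2*log(sqrt(csc(x)^2 + 1) + csc(x)) + C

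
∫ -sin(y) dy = cos(y) + C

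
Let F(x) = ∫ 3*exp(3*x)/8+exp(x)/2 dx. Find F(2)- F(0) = -5/8 + exp(2)/2 + exp(6)/8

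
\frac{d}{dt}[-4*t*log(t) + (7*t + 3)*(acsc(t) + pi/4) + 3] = (-16*t^2*sqrt(1 - 1/t^2)*log(t) + 28*t^2*sqrt(1 - 1/t^2)*acsc(t) - 16*t^2*sqrt(1 - 1/t^2) + 7*pi*t^2*sqrt(1 - 1/t^2) - 28*t - 12)/(4*t^2*sqrt(1 - 1/t^2))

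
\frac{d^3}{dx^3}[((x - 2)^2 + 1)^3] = 120*x^3 - 720*x^2 + 1512*x - 1104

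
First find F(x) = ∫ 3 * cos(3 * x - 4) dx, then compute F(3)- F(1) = sin(5) + sin(1)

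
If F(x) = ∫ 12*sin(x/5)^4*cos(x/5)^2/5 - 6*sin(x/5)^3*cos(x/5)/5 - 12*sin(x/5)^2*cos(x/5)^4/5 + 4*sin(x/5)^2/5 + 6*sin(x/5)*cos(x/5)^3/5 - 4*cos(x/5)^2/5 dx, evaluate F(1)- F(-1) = -4*sin(2/5) - 8*sin(1/5)^3*cos(1/5)^3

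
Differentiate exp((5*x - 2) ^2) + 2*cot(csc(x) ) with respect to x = 50*x*exp(25*x^2 - 20*x + 4) - 20*exp(25*x^2 - 20*x + 4) + 2*cot(x)*cot(csc(x))^2*csc(x) + 2*cot(x)*csc(x)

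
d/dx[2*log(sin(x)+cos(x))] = 2/tan(x + pi/4)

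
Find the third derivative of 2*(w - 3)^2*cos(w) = 2*w^2*sin(w) - 12*w*sin(w) - 12*w*cos(w) + 6*sin(w) + 36*cos(w)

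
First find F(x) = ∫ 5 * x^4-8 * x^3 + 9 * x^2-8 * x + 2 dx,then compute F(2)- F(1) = 12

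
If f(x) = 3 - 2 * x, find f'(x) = -2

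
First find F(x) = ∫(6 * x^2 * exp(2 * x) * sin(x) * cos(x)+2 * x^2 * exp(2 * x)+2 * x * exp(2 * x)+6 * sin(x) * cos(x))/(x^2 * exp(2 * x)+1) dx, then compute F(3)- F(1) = -log(1 + exp(2)) - 3*cos(6)/2 + 3*cos(2)/2 + log(1 + 9*exp(6))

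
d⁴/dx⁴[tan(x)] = 24*tan(x)^5 + 40*tan(x)^3 + 16*tan(x)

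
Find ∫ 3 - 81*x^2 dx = -27*x^3 + 3*x + C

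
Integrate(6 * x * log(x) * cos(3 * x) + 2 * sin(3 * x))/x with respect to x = 2*log(x)*sin(3*x) + C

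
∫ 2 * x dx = x^2 + C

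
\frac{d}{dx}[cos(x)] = -sin(x)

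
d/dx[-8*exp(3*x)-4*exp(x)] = -24*exp(3*x) - 4*exp(x)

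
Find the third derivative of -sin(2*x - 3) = 8*cos(2*x - 3)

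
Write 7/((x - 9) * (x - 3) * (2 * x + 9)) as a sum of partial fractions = 28/(405*(2*x + 9)) - 7/(90*(x - 3)) + 7/(162*(x - 9))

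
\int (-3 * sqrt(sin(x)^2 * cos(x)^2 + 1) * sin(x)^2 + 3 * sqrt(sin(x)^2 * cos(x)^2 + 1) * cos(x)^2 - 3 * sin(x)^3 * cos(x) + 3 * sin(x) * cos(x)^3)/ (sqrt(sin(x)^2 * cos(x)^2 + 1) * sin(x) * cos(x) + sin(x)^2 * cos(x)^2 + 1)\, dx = 3*log(sqrt(2)*sqrt(9 - cos(4*x))/4 + sin(2*x)/2) + C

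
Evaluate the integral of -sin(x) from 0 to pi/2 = -1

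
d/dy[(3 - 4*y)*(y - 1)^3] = -16*y^3 + 45*y^2 - 42*y + 13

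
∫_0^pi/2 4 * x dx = pi^2/2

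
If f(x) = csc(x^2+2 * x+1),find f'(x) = -4*(x + 1)*cos(x^2 + 2*x + 1)/(1 - cos(2*(x^2 + 2*x + 1)))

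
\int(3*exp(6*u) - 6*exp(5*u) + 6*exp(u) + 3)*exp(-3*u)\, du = (-(1 - exp(u))*exp(u) - 1)^3*exp(-3*u) + C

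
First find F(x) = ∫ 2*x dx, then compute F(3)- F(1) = 8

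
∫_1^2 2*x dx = 3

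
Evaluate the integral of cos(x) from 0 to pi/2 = 1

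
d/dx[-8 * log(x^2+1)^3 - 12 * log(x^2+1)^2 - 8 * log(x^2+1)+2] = (-48*x*log(x^2 + 1)^2 - 48*x*log(x^2 + 1) - 16*x)/(x^2 + 1)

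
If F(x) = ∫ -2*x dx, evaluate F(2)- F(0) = -4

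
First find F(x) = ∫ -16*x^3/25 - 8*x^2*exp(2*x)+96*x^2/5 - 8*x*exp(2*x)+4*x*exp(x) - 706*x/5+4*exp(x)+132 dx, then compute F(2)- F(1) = -16*exp(4) - 187/5 - 4*E + 12*exp(2)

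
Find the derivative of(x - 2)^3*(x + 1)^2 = 5*x^4 - 16*x^3 + 3*x^2 + 20*x - 4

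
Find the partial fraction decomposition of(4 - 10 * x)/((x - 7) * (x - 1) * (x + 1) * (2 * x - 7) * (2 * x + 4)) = 248/(3465*(2*x - 7)) + 4/(99*(x + 2)) - 7/(144*(x + 1)) - 1/(60*(x - 1)) - 11/(1008*(x - 7))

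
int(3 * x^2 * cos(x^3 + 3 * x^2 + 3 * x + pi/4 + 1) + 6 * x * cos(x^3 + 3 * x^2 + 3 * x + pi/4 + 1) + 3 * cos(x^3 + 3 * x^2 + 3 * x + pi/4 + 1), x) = sin((x + 1)^3 + pi/4) + C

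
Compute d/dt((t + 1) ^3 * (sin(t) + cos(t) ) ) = (t + 1)^2*(sqrt(2)*t*cos(t + pi/4) + 2*sin(t) + 4*cos(t))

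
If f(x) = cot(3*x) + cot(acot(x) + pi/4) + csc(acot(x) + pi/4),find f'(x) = (-3*x^2*cot(3*x)^2 - 3*x^2 - 3*cot(3*x)^2 + cot(acot(x) + pi/4)^2 + cot(acot(x) + pi/4)*csc(acot(x) + pi/4) - 2)/(x^2 + 1)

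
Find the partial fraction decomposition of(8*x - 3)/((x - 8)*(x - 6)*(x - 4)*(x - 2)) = -13/(48*(x - 2)) + 29/(16*(x - 4)) - 45/(16*(x - 6)) + 61/(48*(x - 8))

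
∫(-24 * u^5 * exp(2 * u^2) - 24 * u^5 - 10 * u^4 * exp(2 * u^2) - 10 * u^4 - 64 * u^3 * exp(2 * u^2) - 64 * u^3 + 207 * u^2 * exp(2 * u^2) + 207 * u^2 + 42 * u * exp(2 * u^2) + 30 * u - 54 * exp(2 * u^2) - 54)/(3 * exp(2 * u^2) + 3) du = (-4*u^3 + 2*u^2 + 6*u + 3)*(u^3 + u^2 + 6*u - 12)/3 + log(exp(2*u^2) + 1) + C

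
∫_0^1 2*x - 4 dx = -3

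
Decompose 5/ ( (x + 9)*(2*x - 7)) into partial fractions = 2/(5*(2*x - 7)) - 1/(5*(x + 9))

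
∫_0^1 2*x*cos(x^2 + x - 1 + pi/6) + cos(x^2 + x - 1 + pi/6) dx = sqrt(3)*sin(1)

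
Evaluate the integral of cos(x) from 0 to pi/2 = 1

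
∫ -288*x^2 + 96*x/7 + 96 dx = -96*x^3 + 48*x^2/7 + 96*x + C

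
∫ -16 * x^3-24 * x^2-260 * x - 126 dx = -4*x^4 - 8*x^3 - 130*x^2 - 126*x + C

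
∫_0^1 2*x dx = 1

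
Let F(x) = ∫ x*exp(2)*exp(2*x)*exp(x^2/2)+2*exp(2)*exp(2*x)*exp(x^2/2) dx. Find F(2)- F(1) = -exp(9/2) + exp(8)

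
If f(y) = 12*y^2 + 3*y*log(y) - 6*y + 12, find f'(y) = 24*y + 3*log(y) - 3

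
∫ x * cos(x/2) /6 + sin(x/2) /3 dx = x*sin(x/2)/3 + C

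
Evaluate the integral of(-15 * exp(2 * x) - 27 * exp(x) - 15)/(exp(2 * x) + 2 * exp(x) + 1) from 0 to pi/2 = -15*pi/2 - 3/2 + 3*exp(pi/2)/(1 + exp(pi/2))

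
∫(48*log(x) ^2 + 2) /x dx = 16*log(x)^3 + 2*log(x) + C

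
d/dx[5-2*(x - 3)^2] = 12 - 4*x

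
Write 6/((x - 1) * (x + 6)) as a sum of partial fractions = -6/(7*(x + 6)) + 6/(7*(x - 1))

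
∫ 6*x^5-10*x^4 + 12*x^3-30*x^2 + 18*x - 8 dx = x^6 - 2*x^5 + 3*x^4 - 10*x^3 + 9*x^2 - 8*x + C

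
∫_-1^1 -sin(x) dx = 0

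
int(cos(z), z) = sin(z) + C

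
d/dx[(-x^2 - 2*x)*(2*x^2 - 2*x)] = -8*x^3 - 6*x^2 + 8*x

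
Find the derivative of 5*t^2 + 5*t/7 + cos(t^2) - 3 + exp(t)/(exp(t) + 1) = (-14*t*exp(2*t)*sin(t^2) + 70*t*exp(2*t) - 28*t*exp(t)*sin(t^2) + 140*t*exp(t) - 14*t*sin(t^2) + 70*t + 5*exp(2*t) + 17*exp(t) + 5)/(7*exp(2*t) + 14*exp(t) + 7)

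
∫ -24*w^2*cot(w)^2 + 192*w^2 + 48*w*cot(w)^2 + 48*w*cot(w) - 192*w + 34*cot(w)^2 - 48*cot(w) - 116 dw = (3*w + cot(w) + 1)*(24*w^2 - 48*w - 34) + C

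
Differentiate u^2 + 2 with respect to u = 2*u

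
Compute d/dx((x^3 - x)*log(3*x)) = 3*x^2*log(x) + x^2 + 3*x^2*log(3) - log(x) - log(3) - 1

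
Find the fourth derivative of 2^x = 2^x*log(2)^4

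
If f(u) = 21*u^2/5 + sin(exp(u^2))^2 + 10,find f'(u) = 2*u*(exp(u^2)*sin(2*exp(u^2)) + 21/5)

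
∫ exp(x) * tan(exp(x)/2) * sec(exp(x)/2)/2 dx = sec(exp(x)/2) + C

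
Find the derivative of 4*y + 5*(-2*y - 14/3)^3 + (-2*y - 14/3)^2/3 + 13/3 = -120*y^2 - 1672*y/3 - 5788/9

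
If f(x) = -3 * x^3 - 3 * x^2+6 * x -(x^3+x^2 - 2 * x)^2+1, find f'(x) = -6*x^5 - 10*x^4 + 12*x^3 + 3*x^2 - 14*x + 6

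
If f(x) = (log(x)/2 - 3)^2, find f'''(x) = (2*log(x) - 15)/(2*x^3)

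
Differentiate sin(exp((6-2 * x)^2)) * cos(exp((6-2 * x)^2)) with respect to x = 8*(x - 3)*exp(36)*exp(-24*x)*exp(4*x^2)*cos(2*exp(36)*exp(-24*x)*exp(4*x^2))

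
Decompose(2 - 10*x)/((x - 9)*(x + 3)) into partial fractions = -8/(3*(x + 3)) - 22/(3*(x - 9))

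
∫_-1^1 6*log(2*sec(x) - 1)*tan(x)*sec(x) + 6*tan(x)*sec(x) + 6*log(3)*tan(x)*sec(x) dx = 0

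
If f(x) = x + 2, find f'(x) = 1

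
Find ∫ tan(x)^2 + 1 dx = tan(x) + C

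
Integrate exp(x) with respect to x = exp(x) + C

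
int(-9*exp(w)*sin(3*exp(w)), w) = 3*cos(3*exp(w)) + C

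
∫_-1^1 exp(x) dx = E - exp(-1)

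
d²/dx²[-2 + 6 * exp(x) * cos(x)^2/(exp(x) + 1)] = 3*(-4*exp(2*x)*cos(2*x) - 4*exp(x)*sin(2*x) - 9*exp(x)*cos(2*x) - exp(x) - 4*sin(2*x) - 3*cos(2*x) + 1)*exp(x)/(exp(3*x) + 3*exp(2*x) + 3*exp(x) + 1)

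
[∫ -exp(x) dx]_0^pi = 1 - exp(pi)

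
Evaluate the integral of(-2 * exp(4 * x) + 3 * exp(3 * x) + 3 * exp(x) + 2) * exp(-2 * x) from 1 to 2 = -(-exp(-2) + exp(2))^2 - 3*E - 3*exp(-2) + 3*exp(-1) + (E - exp(-1))^2 + 3*exp(2)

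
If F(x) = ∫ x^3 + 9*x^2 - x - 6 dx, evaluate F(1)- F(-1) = -6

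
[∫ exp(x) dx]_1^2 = -E + exp(2)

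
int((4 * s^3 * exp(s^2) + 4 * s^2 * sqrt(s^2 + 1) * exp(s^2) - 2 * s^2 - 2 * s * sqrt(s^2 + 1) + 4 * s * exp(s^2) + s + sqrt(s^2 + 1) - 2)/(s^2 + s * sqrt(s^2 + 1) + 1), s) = -2*s + 2*exp(s^2) + log(s + sqrt(s^2 + 1)) + C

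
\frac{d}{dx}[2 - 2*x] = -2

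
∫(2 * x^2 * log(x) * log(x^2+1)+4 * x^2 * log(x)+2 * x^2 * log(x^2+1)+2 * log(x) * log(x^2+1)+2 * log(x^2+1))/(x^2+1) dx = 2*x*log(x)*log(x^2 + 1) + C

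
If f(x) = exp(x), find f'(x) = exp(x)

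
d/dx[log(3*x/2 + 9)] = 1/(x + 6)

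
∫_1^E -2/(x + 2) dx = -2*log(2 + E) + 2*log(3)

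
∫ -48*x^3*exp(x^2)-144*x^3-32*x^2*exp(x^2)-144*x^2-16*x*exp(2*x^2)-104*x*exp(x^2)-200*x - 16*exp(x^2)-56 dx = -12*x^2 - 8*x - 4*(3*x^2 + 2*x + exp(x^2) + 3)^2 - 4*exp(x^2) + C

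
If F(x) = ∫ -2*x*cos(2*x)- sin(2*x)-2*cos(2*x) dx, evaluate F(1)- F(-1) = -2*sin(2)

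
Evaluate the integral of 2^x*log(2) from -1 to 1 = 3/2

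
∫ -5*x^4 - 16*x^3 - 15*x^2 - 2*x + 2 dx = -x^5 - 4*x^4 - 5*x^3 - x^2 + 2*x + C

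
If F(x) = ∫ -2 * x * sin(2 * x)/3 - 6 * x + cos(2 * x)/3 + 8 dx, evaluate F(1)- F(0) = cos(2)/3 + 5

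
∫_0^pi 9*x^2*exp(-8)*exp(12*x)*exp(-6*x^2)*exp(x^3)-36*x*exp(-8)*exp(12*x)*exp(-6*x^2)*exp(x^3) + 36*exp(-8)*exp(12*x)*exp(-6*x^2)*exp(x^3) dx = -3*exp(-8) + 3*exp((-2 + pi)^3)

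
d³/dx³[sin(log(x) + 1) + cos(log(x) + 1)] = 2*(sin(log(x) + 1) + 2*cos(log(x) + 1))/x^3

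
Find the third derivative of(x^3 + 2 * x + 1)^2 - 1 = 120*x^3 + 96*x + 12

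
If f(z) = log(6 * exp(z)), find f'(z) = 1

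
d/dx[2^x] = 2^x*log(2)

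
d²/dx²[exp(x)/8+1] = exp(x)/8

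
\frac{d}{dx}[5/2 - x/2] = -1/2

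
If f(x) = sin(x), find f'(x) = cos(x)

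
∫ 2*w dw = w^2 + C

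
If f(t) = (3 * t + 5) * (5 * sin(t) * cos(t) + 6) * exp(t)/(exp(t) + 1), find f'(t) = (15*t*exp(t)*cos(2*t) + 15*t*sin(2*t)/2 + 15*t*cos(2*t) + 18*t + 15*exp(t)*sin(2*t)/2 + 25*exp(t)*cos(2*t) + 18*exp(t) + 20*sin(2*t) + 25*cos(2*t) + 48)*exp(t)/(exp(2*t) + 2*exp(t) + 1)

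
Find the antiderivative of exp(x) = exp(x) + C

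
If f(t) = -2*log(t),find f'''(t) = -4/t^3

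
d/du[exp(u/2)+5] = exp(u/2)/2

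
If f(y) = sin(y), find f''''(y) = sin(y)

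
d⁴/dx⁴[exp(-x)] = exp(-x)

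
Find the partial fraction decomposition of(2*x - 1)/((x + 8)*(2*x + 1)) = -4/(15*(2*x + 1)) + 17/(15*(x + 8))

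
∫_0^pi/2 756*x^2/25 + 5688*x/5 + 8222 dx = 1990 + (-10 + 21*pi)*(-17 - 2*pi/5 + 6*(pi/10 + 6)^2)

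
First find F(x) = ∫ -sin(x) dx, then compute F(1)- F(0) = -1 + cos(1)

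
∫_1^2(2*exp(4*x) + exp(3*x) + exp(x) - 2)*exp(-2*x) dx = -(E - exp(-1))^2 - E - exp(-2) + exp(-1) + exp(2) + (-exp(-2) + exp(2))^2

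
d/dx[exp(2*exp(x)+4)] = 2*exp(x + 2*exp(x) + 4)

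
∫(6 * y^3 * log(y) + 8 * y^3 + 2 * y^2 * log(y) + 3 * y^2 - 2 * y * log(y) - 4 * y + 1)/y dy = (log(y) + 1)*(2*y^3 + y^2 - 2*y + 1) + C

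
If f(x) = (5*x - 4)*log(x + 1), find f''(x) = (5*x + 14)/(x^2 + 2*x + 1)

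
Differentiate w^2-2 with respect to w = 2*w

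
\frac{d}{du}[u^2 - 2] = 2*u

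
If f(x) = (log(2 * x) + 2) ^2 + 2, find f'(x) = (2*log(x) + 2*log(2) + 4)/x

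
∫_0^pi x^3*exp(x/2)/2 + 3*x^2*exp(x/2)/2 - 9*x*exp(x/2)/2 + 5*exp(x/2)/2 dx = 1 + (-1 + pi)^3*exp(pi/2)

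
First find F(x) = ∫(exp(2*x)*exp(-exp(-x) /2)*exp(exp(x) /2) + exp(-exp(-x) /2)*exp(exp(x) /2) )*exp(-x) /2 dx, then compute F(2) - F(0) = -1 + exp(-exp(-2)/2 + exp(2)/2)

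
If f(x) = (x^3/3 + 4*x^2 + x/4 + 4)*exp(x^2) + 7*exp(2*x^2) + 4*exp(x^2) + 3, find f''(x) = 4*x^5*exp(x^2)/3 + 16*x^4*exp(x^2) + 17*x^3*exp(x^2)/3 + 112*x^2*exp(2*x^2) + 72*x^2*exp(x^2) + 7*x*exp(x^2)/2 + 28*exp(2*x^2) + 24*exp(x^2)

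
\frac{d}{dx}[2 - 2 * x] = -2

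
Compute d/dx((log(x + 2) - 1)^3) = (3*log(x + 2)^2 - 6*log(x + 2) + 3)/(x + 2)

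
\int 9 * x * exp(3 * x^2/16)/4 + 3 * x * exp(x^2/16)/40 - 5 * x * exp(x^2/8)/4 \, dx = 6*exp(3*x^2/16) + 3*exp(x^2/16)/5 - 5*exp(x^2/8) + C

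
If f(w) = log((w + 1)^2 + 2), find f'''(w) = (4*w^3 + 12*w^2 - 12*w - 20)/(w^6 + 6*w^5 + 21*w^4 + 44*w^3 + 63*w^2 + 54*w + 27)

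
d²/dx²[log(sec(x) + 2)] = (5*cos(x) - cos(3*x) + 2)/((2*cos(x) + 1)^2*(cos(2*x) + 1))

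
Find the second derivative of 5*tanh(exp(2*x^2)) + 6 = 20*(-8*x^2*exp(2*x^2)*sinh(exp(2*x^2))/cosh(exp(2*x^2)) + 4*x^2 + 1)*exp(2*x^2)/cosh(exp(2*x^2))^2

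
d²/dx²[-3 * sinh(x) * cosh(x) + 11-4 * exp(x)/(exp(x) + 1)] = -(6*exp(3*x)*sinh(2*x) + 18*exp(2*x)*sinh(2*x) - 4*exp(2*x) + 18*exp(x)*sinh(2*x) + 4*exp(x) + 6*sinh(2*x))/(exp(3*x) + 3*exp(2*x) + 3*exp(x) + 1)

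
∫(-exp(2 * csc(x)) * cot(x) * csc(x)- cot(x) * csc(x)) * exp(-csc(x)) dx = exp(csc(x)) - exp(-csc(x)) + C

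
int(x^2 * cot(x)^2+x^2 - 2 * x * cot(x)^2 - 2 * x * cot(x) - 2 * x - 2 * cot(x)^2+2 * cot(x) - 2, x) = (-x^2 + 2*x + 2)*cot(x) + C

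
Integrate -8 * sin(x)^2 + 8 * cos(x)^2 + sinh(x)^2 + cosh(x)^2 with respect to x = 4*sin(2*x) + sinh(2*x)/2 + C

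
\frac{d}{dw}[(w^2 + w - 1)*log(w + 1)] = (2*w^2*log(w + 1) + w^2 + 3*w*log(w + 1) + w + log(w + 1) - 1)/(w + 1)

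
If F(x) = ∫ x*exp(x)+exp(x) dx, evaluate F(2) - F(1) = -E + 2*exp(2)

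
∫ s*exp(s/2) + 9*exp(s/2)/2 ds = (2*s + 5)*exp(s/2) + C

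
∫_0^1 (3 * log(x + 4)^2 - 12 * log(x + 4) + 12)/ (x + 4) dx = (-2 + log(5))^3 - (-2 + log(4))^3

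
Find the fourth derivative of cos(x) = cos(x)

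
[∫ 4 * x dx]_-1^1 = 0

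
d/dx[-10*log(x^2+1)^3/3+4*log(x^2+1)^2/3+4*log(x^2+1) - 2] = (-60*x*log(x^2 + 1)^2 + 16*x*log(x^2 + 1) + 24*x)/(3*x^2 + 3)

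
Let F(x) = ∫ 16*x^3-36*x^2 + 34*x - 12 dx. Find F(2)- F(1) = 15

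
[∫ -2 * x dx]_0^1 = -1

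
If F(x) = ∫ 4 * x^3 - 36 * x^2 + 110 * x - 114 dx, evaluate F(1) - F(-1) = -252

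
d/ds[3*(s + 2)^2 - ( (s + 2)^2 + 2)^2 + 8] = -4*s^3 - 24*s^2 - 50*s - 36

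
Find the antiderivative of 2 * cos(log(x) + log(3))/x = 2*sin(log(3*x)) + C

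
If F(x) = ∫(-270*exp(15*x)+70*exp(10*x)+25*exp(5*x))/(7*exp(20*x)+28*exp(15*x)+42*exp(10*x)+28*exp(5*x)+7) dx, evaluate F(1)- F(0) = -3*exp(15)/(1 + exp(5))^3 - 3/56 + 2*exp(10)/(7*(1 + exp(5))^2) + 5*exp(5)/(7*(1 + exp(5)))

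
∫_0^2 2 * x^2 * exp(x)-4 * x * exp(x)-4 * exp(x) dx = -4*exp(2) - 4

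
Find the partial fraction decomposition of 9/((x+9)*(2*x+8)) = -9/(10*(x + 9)) + 9/(10*(x + 4))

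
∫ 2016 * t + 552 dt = 1008*t^2 + 552*t + C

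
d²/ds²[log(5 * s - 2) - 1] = -25/(25*s^2 - 20*s + 4)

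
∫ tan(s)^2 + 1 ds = tan(s) + C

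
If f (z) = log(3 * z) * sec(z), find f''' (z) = (-z^3*log(z)*sin(z)/cos(z) + 6*z^3*log(z)*sin(z)/cos(z)^3 - z^3*log(3)*sin(z)/cos(z) + 6*z^3*log(3)*sin(z)/cos(z)^3 - 3*z^2 + 6*z^2/cos(z)^2 - 3*z*sin(z)/cos(z) + 2)/(z^3*cos(z))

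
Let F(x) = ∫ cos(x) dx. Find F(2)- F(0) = sin(2)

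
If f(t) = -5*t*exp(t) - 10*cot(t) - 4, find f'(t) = -5*t*exp(t) - 5*exp(t) + 10/sin(t)^2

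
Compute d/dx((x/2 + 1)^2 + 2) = x/2 + 1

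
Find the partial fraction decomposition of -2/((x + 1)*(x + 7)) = 1/(3*(x + 7)) - 1/(3*(x + 1))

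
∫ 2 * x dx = x^2 + C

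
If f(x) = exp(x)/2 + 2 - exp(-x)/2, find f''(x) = (exp(2*x) - 1)*exp(-x)/2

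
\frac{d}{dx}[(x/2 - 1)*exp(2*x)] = x*exp(2*x) - 3*exp(2*x)/2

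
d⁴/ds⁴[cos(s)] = cos(s)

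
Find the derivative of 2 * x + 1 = 2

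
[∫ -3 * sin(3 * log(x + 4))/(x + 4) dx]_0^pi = -cos(6*log(2)) + cos(3*log(pi + 4))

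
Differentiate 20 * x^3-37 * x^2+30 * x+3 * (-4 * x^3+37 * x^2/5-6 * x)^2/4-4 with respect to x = 72*x^5 - 222*x^4 + 7707*x^3/25 - 699*x^2/5 - 20*x + 30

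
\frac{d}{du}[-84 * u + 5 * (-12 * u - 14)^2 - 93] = 1440*u + 1596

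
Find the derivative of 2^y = 2^y*log(2)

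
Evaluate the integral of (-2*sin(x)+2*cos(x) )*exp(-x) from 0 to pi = 0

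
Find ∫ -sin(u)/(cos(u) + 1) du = log(cos(u) + 1) + C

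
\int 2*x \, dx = x^2 + C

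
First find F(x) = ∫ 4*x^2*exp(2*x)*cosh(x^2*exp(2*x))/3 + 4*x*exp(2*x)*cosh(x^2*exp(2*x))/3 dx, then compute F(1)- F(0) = 2*sinh(exp(2))/3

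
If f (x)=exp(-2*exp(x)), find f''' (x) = (-8*exp(3*x) + 12*exp(2*x) - 2*exp(x))*exp(-2*exp(x))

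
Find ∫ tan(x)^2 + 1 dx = tan(x) + C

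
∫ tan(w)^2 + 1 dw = tan(w) + C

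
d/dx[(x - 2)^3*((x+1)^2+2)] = 5*x^4 - 16*x^3 + 9*x^2 - 4*x + 20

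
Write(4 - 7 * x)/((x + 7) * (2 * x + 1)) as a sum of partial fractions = 15/(13*(2*x + 1)) - 53/(13*(x + 7))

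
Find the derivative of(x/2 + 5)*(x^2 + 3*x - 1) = 3*x^2/2 + 13*x + 29/2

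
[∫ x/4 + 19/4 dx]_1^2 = 41/8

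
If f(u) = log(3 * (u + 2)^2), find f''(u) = -2/(u^2 + 4*u + 4)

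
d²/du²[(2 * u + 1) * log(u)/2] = (2*u - 1)/(2*u^2)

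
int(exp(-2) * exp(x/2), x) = 2*exp(x/2 - 2) + C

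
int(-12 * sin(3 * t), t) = 4*cos(3*t) + C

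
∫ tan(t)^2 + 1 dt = tan(t) + C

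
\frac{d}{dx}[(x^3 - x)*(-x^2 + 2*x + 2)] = -5*x^4 + 8*x^3 + 9*x^2 - 4*x - 2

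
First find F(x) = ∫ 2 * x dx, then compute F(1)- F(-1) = 0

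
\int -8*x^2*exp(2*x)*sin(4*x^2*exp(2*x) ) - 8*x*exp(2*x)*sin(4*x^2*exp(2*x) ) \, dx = cos(4*x^2*exp(2*x)) + C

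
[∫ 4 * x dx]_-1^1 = 0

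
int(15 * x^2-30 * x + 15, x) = 5*x^3 - 15*x^2 + 15*x + C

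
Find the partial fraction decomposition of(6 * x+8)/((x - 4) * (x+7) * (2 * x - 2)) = -17/(88*(x + 7)) - 7/(24*(x - 1)) + 16/(33*(x - 4))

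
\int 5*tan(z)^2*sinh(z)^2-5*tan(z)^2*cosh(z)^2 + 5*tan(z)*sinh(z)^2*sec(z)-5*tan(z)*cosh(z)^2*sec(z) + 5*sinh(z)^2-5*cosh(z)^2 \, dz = -5*tan(z) - 5/cos(z) + C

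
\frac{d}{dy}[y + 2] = 1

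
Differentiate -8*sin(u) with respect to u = -8*cos(u)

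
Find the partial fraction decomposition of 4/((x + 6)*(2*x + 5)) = 8/(7*(2*x + 5)) - 4/(7*(x + 6))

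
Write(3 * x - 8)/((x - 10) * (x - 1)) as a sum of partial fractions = 5/(9*(x - 1)) + 22/(9*(x - 10))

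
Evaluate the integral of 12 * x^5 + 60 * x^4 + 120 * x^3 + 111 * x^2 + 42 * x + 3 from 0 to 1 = 105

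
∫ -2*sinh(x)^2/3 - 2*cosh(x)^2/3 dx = -sinh(2*x)/3 + C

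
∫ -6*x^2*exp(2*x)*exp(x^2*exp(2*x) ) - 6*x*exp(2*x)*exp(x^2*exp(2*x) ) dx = -3*exp(x^2*exp(2*x)) + C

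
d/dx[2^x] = 2^x*log(2)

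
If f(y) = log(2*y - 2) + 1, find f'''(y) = 2/(y^3 - 3*y^2 + 3*y - 1)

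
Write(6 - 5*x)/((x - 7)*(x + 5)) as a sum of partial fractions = -31/(12*(x + 5)) - 29/(12*(x - 7))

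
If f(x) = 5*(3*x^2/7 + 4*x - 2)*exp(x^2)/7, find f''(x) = 60*x^4*exp(x^2)/49 + 80*x^3*exp(x^2)/7 - 130*x^2*exp(x^2)/49 + 120*x*exp(x^2)/7 - 110*exp(x^2)/49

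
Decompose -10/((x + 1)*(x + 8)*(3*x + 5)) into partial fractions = 45/(19*(3*x + 5)) - 10/(133*(x + 8)) - 5/(7*(x + 1))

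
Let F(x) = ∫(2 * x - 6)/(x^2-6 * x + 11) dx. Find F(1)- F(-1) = -log(18) + log(6)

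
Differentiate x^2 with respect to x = 2*x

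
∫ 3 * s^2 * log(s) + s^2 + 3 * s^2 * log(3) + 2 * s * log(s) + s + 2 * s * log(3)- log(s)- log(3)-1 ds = s*(s^2 + s - 1)*log(3*s) + C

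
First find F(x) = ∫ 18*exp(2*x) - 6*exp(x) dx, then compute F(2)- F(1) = -(-1 + 3*E)^2 + (-1 + 3*exp(2))^2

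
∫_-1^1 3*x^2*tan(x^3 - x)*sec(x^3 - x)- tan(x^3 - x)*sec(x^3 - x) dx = 0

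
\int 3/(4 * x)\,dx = 3*log(2*x)/4 + C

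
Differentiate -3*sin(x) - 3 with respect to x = -3*cos(x)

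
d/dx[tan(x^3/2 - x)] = 3*x^2*tan(x^3/2 - x)^2/2 + 3*x^2/2 - tan(x^3/2 - x)^2 - 1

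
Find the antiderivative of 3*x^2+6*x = x^3 + 3*x^2 + C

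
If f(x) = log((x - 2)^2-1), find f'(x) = (2*x - 4)/(x^2 - 4*x + 3)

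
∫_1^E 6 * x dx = -3 + 3*exp(2)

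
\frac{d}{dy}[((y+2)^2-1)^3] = 6*y^5 + 60*y^4 + 228*y^3 + 408*y^2 + 342*y + 108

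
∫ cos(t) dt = sin(t) + C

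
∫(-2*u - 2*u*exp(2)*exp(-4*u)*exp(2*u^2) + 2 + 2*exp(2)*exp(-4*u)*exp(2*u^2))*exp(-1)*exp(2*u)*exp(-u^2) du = -2*sinh(u^2 - 2*u + 1) + C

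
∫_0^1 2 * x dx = 1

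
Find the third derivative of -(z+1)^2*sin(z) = z^2*cos(z) + 6*z*sin(z) + 2*z*cos(z) + 6*sin(z) - 5*cos(z)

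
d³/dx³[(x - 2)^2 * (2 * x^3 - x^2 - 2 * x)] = 120*x^2 - 216*x + 60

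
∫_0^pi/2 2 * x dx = pi^2/4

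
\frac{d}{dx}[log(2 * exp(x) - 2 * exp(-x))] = (exp(2*x) + 1)/(exp(2*x) - 1)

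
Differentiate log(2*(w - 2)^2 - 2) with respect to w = (2*w - 4)/(w^2 - 4*w + 3)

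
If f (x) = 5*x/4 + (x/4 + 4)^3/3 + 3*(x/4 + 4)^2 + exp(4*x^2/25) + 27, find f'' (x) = 64*x^2*exp(4*x^2/25)/625 + x/32 + 8*exp(4*x^2/25)/25 + 7/8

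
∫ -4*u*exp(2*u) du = (1 - 2*u)*exp(2*u) + C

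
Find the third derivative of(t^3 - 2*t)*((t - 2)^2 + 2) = 60*t^2 - 96*t + 24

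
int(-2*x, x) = -x^2 + C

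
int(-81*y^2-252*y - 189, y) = -27*y^3 - 126*y^2 - 189*y + C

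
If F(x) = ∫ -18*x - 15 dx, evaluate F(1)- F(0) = -24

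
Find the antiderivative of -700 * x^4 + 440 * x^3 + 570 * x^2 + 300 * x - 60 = -140*x^5 + 110*x^4 + 190*x^3 + 150*x^2 - 60*x + C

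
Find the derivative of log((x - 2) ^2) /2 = 1/(x - 2)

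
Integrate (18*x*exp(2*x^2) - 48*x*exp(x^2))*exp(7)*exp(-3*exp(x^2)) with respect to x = (7 - 3*exp(x^2))*exp(7 - 3*exp(x^2)) + C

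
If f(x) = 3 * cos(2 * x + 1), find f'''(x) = 24*sin(2*x + 1)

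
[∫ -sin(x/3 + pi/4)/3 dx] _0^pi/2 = -3*sqrt(2)/4 + sqrt(6)/4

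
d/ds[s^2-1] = 2*s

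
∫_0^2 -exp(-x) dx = -1 + exp(-2)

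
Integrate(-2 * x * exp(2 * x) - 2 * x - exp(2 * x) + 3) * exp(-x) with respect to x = -2*(2*x - 1)*sinh(x) + C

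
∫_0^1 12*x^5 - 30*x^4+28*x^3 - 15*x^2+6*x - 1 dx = 0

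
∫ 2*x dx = x^2 + C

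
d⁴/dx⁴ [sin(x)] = sin(x)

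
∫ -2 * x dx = -x^2 + C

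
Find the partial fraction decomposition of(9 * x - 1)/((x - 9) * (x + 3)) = 7/(3*(x + 3)) + 20/(3*(x - 9))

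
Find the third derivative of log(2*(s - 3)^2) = 4/(s^3 - 9*s^2 + 27*s - 27)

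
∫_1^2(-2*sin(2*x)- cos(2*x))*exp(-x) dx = exp(-2)*cos(4) - exp(-1)*cos(2)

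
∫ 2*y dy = y^2 + C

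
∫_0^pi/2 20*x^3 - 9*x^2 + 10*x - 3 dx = (-3 + 5*pi/2)*(pi/2 + pi^3/8)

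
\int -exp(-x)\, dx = exp(-x) + C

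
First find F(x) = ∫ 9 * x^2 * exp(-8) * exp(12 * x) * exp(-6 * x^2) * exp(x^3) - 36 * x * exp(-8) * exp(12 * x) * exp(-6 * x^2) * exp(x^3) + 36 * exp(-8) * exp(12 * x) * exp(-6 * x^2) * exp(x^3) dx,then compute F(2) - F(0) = 3 - 3*exp(-8)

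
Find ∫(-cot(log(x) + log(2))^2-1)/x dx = cot(log(2*x)) + C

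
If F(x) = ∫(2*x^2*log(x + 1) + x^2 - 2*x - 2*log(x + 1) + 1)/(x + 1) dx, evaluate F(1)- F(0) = 0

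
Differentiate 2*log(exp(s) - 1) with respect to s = 2*exp(s)/(exp(s) - 1)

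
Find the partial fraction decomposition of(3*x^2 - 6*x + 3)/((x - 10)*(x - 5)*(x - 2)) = 1/(8*(x - 2)) - 16/(5*(x - 5)) + 243/(40*(x - 10))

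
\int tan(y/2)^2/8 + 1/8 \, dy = tan(y/2)/4 + C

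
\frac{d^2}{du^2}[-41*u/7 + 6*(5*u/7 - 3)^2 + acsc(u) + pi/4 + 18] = (300*u^5 - 600*u^3 + 98*u^2*sqrt(1 - 1/u^2) + 300*u - 49*sqrt(1 - 1/u^2))/(49*u^5 - 98*u^3 + 49*u)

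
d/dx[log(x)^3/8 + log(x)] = (3*log(x)^2 + 8)/(8*x)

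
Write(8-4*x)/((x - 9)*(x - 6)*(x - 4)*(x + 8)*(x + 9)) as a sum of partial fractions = 22/(1755*(x + 9)) - 5/(357*(x + 8)) - 1/(195*(x - 4)) + 4/(315*(x - 6)) - 14/(2295*(x - 9))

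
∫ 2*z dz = z^2 + C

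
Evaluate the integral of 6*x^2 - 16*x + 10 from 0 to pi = 2*pi*(1 + (-2 + pi)^2)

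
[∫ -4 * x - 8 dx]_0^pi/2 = 8 - 2*(pi/2 + 2)^2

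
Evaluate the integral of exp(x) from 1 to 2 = -E + exp(2)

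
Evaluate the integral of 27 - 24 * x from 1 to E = (-3 + 3*E)*(5 - 4*E)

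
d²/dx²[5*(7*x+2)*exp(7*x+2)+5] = 1715*x*exp(7*x + 2) + 980*exp(7*x + 2)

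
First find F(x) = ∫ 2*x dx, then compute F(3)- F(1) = 8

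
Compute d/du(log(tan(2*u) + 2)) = 2/((tan(2*u) + 2)*cos(2*u)^2)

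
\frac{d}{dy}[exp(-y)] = -exp(-y)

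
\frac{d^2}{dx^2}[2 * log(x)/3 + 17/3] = -2/(3*x^2)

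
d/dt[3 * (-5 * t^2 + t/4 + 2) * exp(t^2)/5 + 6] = -6*t^3*exp(t^2) + 3*t^2*exp(t^2)/10 - 18*t*exp(t^2)/5 + 3*exp(t^2)/20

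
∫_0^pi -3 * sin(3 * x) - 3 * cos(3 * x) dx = -2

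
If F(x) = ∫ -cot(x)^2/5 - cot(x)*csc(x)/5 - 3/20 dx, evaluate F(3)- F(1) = cot(3)/5 - csc(1)/5 - cot(1)/5 + 1/10 + csc(3)/5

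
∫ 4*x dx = 2*x^2 + C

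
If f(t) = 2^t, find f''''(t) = 2^t*log(2)^4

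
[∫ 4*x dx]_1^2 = 6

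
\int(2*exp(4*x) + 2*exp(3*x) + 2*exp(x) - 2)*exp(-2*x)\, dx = (exp(2*x) + exp(x) - 1)^2*exp(-2*x) + C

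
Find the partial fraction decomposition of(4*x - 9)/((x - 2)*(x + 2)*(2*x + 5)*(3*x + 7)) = -495/(13*(3*x + 7)) + 152/(9*(2*x + 5)) + 17/(4*(x + 2)) - 1/(468*(x - 2))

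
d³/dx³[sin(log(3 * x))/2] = (3*sin(log(x) + log(3)) + cos(log(x) + log(3)))/(2*x^3)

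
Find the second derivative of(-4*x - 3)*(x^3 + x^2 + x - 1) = -48*x^2 - 42*x - 14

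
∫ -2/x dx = -2*log(2*x) + C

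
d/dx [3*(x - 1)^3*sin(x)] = 3*(x - 1)^2*(x*cos(x) + 3*sin(x) - cos(x))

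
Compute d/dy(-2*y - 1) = -2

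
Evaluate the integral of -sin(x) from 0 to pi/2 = -1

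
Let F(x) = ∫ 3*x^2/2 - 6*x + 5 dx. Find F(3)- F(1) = -1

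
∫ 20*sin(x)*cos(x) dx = 10*sin(x)^2 + C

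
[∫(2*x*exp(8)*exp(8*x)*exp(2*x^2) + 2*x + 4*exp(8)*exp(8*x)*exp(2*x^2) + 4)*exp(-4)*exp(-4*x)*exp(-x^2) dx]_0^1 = -exp(4) - exp(-9) + exp(-4) + exp(9)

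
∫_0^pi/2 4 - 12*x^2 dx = -pi^3/2 + 2*pi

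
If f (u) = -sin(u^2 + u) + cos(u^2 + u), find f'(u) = -sqrt(2)*(2*u + 1)*sin(u^2 + u + pi/4)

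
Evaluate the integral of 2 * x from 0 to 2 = 4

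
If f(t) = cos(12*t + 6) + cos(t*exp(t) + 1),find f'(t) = -t*exp(t)*sin(t*exp(t) + 1) - exp(t)*sin(t*exp(t) + 1) - 12*sin(12*t + 6)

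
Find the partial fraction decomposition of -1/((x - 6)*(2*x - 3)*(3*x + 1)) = -9/(209*(3*x + 1)) + 4/(99*(2*x - 3)) - 1/(171*(x - 6))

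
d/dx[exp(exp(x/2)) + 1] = exp(x/2 + exp(x/2))/2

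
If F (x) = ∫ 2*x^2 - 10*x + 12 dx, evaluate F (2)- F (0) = 28/3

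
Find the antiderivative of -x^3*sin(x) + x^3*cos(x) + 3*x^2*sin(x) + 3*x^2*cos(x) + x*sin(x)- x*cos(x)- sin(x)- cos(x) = sqrt(2)*x*(x^2 - 1)*sin(x + pi/4) + C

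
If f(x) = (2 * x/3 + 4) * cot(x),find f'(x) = -2*x/(3*sin(x)^2) + 2/(3*tan(x)) - 4/sin(x)^2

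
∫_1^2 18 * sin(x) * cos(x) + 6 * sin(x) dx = -3*cos(2)/2 - 9*cos(4)/2 + 6*cos(1)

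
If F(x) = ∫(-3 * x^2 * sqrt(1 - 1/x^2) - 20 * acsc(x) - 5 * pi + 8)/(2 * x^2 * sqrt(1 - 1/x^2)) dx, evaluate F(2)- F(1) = -35*pi^2/18 - 3/2 + 4*pi/3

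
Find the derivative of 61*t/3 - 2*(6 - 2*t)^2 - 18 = 205/3 - 16*t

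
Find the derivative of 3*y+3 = 3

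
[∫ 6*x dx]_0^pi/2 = 3*pi^2/4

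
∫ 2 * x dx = x^2 + C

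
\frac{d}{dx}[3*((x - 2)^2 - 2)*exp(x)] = 3*x^2*exp(x) - 6*x*exp(x) - 6*exp(x)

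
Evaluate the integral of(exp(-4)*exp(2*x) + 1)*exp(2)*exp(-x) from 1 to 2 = E - exp(-1)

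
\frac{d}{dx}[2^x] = 2^x*log(2)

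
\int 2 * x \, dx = x^2 + C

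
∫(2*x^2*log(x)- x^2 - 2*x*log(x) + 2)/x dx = ((x - 1)^2 + 1)*(log(x) - 1) + C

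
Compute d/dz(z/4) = 1/4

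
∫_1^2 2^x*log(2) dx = 2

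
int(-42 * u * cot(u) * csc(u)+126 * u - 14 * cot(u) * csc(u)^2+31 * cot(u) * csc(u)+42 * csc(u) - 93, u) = -9*u + 7*(3*u + csc(u) - 2)^2 - 3*csc(u) + C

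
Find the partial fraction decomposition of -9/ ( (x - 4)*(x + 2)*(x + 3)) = -9/(7*(x + 3)) + 3/(2*(x + 2)) - 3/(14*(x - 4))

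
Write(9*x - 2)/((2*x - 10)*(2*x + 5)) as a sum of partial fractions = 49/(30*(2*x + 5)) + 43/(30*(x - 5))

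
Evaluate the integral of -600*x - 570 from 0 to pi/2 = (12 + 15*pi/2)*(-10*pi - 22) + 264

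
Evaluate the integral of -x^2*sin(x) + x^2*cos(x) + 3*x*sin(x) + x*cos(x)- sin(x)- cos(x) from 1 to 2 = 2*cos(2) + 2*sin(2)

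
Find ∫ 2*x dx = x^2 + C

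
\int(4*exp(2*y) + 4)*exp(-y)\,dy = 8*sinh(y) + C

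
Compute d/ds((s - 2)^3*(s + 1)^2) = 5*s^4 - 16*s^3 + 3*s^2 + 20*s - 4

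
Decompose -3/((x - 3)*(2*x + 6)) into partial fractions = 1/(4*(x + 3)) - 1/(4*(x - 3))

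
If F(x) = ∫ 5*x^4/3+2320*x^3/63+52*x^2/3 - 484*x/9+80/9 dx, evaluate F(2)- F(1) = 2459/21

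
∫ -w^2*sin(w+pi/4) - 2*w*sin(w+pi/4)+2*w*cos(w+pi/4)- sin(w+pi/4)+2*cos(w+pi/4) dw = (w + 1)^2*cos(w + pi/4) + C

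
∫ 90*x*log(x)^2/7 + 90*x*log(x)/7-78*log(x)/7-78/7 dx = 3*x*(15*x*log(x) - 26)*log(x)/7 + C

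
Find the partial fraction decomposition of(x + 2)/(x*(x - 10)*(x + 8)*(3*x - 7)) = -117/(4991*(3*x - 7)) + 1/(744*(x + 8)) + 1/(345*(x - 10)) + 1/(280*x)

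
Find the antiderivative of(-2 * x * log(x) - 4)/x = -2*(x + 2)*(log(x) - 1) + C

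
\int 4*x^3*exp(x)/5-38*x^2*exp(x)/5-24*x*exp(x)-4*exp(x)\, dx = 2*x*(2*x^2 - 25*x - 10)*exp(x)/5 + C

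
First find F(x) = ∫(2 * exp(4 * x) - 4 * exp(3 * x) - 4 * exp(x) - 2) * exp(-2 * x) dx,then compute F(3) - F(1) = -(-2 - exp(-1) + E)^2 + (-2 - exp(-3) + exp(3))^2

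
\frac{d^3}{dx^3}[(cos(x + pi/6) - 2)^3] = -6*sin(x + pi/6)^3 + 21*sin(x + pi/6)*cos(x + pi/6)^2 + 12*sin(x + pi/6) - 24*sin(2*x + pi/3)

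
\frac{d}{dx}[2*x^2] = 4*x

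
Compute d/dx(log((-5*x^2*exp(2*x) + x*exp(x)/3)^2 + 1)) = (900*x^4*exp(4*x) + 900*x^3*exp(4*x) - 90*x^3*exp(3*x) - 90*x^2*exp(3*x) + 2*x^2*exp(2*x) + 2*x*exp(2*x))/(225*x^4*exp(4*x) - 30*x^3*exp(3*x) + x^2*exp(2*x) + 9)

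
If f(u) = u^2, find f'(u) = 2*u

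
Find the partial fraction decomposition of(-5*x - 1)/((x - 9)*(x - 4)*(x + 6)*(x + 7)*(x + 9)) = 11/(351*(x + 9)) - 17/(176*(x + 7)) + 29/(450*(x + 6)) + 21/(7150*(x - 4)) - 23/(10800*(x - 9))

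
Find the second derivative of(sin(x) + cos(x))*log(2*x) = sqrt(2)*(-x^2*log(x)*sin(x + pi/4) - x^2*log(2)*sin(x + pi/4) + 2*x*cos(x + pi/4) - sin(x + pi/4))/x^2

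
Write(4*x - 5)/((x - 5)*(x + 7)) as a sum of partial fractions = 11/(4*(x + 7)) + 5/(4*(x - 5))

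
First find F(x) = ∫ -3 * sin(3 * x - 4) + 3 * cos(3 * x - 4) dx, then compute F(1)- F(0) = -sin(1) + sin(4) + cos(1) - cos(4)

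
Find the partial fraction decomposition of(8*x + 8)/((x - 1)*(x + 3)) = 4/(x + 3) + 4/(x - 1)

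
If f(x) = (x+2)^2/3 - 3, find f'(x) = 2*x/3 + 4/3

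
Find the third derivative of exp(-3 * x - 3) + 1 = -27*exp(-3*x - 3)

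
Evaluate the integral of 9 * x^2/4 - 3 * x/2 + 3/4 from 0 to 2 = 9/2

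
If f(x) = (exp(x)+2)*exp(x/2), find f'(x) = 3*exp(3*x/2)/2 + exp(x/2)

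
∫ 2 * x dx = x^2 + C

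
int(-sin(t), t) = cos(t) + C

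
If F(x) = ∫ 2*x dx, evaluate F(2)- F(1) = 3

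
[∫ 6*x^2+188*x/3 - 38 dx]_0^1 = -14/3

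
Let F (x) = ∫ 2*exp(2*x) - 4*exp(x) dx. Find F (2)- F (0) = -1 + (-2 + exp(2))^2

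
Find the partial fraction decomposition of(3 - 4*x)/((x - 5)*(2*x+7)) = -2/(2*x + 7) - 1/(x - 5)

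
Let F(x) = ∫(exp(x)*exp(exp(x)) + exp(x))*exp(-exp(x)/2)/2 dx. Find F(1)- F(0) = -exp(1/2) - exp(-E/2) + exp(-1/2) + exp(E/2)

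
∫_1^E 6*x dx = -3 + 3*exp(2)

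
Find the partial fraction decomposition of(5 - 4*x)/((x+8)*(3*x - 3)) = -37/(27*(x + 8)) + 1/(27*(x - 1))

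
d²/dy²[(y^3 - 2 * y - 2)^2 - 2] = 30*y^4 - 48*y^2 - 24*y + 8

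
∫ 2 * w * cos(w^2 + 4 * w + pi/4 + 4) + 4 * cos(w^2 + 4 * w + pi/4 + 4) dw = sin((w + 2)^2 + pi/4) + C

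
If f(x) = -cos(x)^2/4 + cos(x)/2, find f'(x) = (cos(x) - 1)*sin(x)/2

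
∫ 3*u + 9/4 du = 3*u^2/2 + 9*u/4 + C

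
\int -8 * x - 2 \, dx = -4*x^2 - 2*x + C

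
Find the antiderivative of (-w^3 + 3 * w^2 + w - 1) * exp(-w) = (w^3 - w)*exp(-w) + C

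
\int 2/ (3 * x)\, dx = 2*log(x)/3 + C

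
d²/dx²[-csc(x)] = 1/sin(x) - 2/sin(x)^3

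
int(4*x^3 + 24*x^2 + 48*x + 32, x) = x^4 + 8*x^3 + 24*x^2 + 32*x + C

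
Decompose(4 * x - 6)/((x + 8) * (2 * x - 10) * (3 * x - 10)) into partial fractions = -33/(170*(3*x - 10)) - 19/(442*(x + 8)) + 7/(65*(x - 5))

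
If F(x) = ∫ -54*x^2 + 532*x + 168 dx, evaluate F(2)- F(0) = 1256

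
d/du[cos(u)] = -sin(u)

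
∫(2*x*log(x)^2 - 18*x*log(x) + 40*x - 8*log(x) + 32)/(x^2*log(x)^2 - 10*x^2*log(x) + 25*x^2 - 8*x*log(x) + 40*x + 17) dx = log((-x*log(x) + 5*x + 4)^2 + 1) + C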